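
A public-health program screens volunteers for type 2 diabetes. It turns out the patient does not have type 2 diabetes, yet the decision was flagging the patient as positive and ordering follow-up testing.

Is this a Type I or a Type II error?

The null hypothesis here is that the patient does not have type 2 diabetes.
'Flagging the patient as positive and ordering follow-up testing' corresponds to rejecting H₀.
H₀ was rejected but H₀ is true — a Type I error (false positive).

Type I error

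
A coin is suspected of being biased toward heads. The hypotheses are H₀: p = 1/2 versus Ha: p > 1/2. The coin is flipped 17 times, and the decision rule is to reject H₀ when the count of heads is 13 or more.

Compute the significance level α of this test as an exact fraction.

1607/65536

α = P(reject H₀ | H₀ true) = P(K ≥ 13 | p = 1/2), with K ~ Binomial(17, 1/2).
That's C(17,13) + C(17,14) + C(17,15) + C(17,16) + C(17,17) over 2^17, i.e. (2380 + 680 + 136 + 17 + 1)/131072 = 3214/131072 = 1607/65536.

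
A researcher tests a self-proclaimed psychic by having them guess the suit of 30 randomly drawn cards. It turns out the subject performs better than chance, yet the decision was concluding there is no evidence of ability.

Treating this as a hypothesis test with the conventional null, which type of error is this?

Type II error

The null hypothesis here is that the subject is guessing at random (p = 1/4).
'Concluding there is no evidence of ability' corresponds to failing to reject H₀.
H₀ was not rejected but H₀ is false — a Type II error (false negative).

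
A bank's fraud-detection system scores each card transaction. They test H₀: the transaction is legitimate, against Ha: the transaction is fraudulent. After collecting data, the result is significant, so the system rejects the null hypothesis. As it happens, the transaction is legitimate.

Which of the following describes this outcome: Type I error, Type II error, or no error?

H₀ was rejected, but H₀ is actually true.
Rejecting a true null hypothesis is a Type I error (false positive).

Type I error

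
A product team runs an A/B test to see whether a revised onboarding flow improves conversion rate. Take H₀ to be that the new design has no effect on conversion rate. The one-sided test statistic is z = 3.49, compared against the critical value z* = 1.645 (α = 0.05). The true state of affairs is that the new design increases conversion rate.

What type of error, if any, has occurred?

No error — this is a correct decision.

Since z = 3.49 > z* = 1.645, H₀ is rejected.
H₀ is false (actually the new design increases conversion rate).
The decision matches the true state — no error.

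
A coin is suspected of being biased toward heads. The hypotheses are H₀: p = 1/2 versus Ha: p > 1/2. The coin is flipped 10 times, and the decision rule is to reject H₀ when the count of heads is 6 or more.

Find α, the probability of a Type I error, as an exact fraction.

193/512

Under H₀, X ~ Binomial(10, 1/2), and α = P(X ≥ 6).
Summing the upper tail: (210 + 120 + 45 + 10 + 1) / 2^10 = 386/1024 = 193/512.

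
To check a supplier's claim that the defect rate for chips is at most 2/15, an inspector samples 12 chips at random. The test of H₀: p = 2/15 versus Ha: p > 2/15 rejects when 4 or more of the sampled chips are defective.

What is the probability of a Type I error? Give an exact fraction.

Under H₀, S ~ Binomial(12, 2/15); the Type I error rate is P(S ≥ 4).
α = 1 − P(S ≤ 3) = 1 − 8091233021599/8649755859375 = 558522837776/8649755859375.

558522837776/8649755859375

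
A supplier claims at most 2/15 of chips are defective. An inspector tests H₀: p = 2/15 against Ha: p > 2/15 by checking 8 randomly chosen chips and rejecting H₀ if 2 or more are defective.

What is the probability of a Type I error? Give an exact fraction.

743183632/2562890625

α = P(reject H₀ | H₀ true) = P(X ≥ 2 | p = 2/15), X ~ Binomial(8, 2/15).
Computing the lower-tail complement: 1 − 1819706993/2562890625 = 743183632/2562890625.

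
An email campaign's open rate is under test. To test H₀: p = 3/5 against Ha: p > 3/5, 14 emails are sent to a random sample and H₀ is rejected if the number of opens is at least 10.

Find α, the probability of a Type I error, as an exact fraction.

340889877/1220703125

Under H₀, K ~ Binomial(14, 3/5), and α = P(K ≥ 10).
Summing C(14,j)(3/5)^j(2/5)^{14−j} for j = 10,…,14 gives 340889877/1220703125.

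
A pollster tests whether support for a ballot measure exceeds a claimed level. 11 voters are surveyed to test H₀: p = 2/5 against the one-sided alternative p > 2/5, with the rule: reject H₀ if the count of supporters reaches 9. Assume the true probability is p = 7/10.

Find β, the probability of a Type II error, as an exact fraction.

Under the alternative p = 7/10, K ~ Binomial(11, 7/10); β is the probability the test does not reject, P(K < 9).
Summing C(11,j)·(7/10)^j·(3/10)^{11-j} for j = 0..8 gives 2749038183/4000000000.

2749038183/4000000000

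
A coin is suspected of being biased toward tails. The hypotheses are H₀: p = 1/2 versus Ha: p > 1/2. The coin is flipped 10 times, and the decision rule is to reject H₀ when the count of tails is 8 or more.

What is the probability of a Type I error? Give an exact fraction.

Under H₀, K ~ Binomial(10, 1/2), and α = P(K ≥ 8).
Summing the upper tail: (45 + 10 + 1) / 2^10 = 56/1024 = 7/128.

7/128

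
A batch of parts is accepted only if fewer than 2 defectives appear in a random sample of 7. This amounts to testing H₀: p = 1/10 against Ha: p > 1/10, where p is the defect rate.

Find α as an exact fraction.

Under H₀, Y ~ Binomial(7, 1/10); the Type I error rate is P(Y ≥ 2).
Via the complement, α = 1 − Σ_{j=0}^{1} C(7,j)(1/10)^j(9/10)^{7-j} = 93559/625000.

93559/625000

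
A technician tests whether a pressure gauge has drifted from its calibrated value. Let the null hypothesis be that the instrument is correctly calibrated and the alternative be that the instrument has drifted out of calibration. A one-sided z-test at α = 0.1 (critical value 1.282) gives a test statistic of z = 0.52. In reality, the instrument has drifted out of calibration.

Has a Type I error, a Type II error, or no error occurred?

Since z = 0.52 ≤ z* = 1.282, H₀ is not rejected.
H₀ is false (actually the instrument has drifted out of calibration).
Failing to reject a false H₀ is a Type II error.

Type II error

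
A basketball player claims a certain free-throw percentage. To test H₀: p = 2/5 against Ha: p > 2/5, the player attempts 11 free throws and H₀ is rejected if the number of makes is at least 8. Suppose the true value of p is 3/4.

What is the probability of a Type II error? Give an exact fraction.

150311/524288

β = P(fail to reject H₀ | Ha true) = P(K ≤ 7 | p = 3/4), K ~ Binomial(11, 3/4).
Adding the binomial probabilities P(K=0)+…+P(K=7) at p = 3/4 gives 150311/524288.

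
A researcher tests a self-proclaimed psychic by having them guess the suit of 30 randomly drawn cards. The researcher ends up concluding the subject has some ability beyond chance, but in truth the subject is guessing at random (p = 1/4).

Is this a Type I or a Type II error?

The null hypothesis here is that the subject is guessing at random (p = 1/4).
'Concluding the subject has some ability beyond chance' corresponds to rejecting H₀.
H₀ was rejected but H₀ is true — a Type I error (false positive).

Type I error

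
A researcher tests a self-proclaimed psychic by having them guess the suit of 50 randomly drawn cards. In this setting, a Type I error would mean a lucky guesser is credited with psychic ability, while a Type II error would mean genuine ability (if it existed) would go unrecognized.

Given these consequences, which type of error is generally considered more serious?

The Type I consequence (a lucky guesser is credited with psychic ability) is more severe than the Type II consequence (genuine ability (if it existed) would go unrecognized).

Type I error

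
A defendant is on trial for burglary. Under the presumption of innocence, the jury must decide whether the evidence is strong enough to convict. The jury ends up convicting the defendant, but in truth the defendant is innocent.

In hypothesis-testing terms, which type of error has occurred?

Type I error

The null hypothesis here is that the defendant is innocent.
'Convicting the defendant' corresponds to rejecting H₀.
H₀ was rejected but H₀ is true — a Type I error (false positive).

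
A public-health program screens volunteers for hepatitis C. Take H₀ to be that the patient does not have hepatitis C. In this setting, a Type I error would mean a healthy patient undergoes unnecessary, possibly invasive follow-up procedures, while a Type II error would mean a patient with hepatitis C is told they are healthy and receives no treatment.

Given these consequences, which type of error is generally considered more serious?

The Type II consequence (a patient with hepatitis C is told they are healthy and receives no treatment) is more severe than the Type I consequence (a healthy patient undergoes unnecessary, possibly invasive follow-up procedures).

Type II error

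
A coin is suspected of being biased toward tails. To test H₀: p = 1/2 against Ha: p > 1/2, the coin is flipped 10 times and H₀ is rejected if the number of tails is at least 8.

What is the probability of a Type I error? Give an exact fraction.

Under H₀, X ~ Binomial(10, 1/2), and α = P(X ≥ 8).
P(X ≥ 8) = [C(10,8) + C(10,9) + C(10,10)] / 2^10 = (45 + 10 + 1) / 1024 = 56/1024 = 7/128.

7/128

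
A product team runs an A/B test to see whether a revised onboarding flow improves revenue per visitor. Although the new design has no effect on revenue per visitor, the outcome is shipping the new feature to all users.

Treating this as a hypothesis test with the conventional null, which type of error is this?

The null hypothesis here is that the new design has no effect on revenue per visitor.
'Shipping the new feature to all users' corresponds to rejecting H₀.
H₀ was rejected but H₀ is true — a Type I error (false positive).

Type I error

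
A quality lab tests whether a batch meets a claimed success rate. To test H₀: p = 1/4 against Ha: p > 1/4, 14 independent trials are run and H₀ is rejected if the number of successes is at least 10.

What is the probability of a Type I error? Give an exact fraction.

Under H₀, Y ~ Binomial(14, 1/4), and α = P(Y ≥ 10).
Summing C(14,j)(1/4)^j(3/4)^{14−j} for j = 10,…,14 gives 91771/268435456.

91771/268435456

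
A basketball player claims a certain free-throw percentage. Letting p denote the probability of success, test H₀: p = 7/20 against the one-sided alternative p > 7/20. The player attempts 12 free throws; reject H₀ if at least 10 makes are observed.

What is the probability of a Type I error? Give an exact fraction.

694606637291/819200000000000

α = P(reject H₀ | H₀ true) = P(K ≥ 10 | p = 7/20), with K ~ Binomial(12, 7/20).
P(K ≥ 10) = Σ_{j=10}^{12} C(12,j)·(7/20)^j·(13/20)^{12-j} = 694606637291/819200000000000.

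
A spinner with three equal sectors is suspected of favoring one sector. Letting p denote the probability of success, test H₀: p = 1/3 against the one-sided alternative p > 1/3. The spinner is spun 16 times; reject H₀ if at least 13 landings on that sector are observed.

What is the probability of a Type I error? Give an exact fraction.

4993/43046721

α = P(reject H₀ | H₀ true) = P(K ≥ 13 | p = 1/3), with K ~ Binomial(16, 1/3).
Summing C(16,j)(1/3)^j(2/3)^{16−j} for j = 13,…,16 gives 4993/43046721.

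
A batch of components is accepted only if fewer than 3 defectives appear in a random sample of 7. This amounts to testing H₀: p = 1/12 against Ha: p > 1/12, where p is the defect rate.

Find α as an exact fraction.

α = P(reject H₀ | H₀ true) = P(S ≥ 3 | p = 1/12), S ~ Binomial(7, 1/12).
Via the complement, α = 1 − Σ_{j=0}^{2} C(7,j)(1/12)^j(11/12)^{7-j} = 187213/11943936.

187213/11943936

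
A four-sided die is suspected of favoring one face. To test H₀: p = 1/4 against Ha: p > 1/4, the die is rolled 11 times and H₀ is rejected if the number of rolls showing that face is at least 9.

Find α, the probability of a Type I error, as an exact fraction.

529/4194304

α = P(reject H₀ | H₀ true) = P(S ≥ 9 | p = 1/4), with S ~ Binomial(11, 1/4).
Summing C(11,j)(1/4)^j(3/4)^{11−j} for j = 9,…,11 gives 529/4194304.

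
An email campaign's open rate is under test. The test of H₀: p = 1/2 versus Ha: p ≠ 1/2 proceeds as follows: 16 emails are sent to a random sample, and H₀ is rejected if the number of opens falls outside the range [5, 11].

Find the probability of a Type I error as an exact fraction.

Under H₀, X ~ Binomial(16, 1/2); α is the probability of landing in either tail, P(X ≤ 4) + P(X ≥ 12).
By symmetry, α = 2·P(X ≤ 4) = 2·(1 + 16 + 120 + 560 + 1820)/65536 = 5034/65536 = 2517/32768.

2517/32768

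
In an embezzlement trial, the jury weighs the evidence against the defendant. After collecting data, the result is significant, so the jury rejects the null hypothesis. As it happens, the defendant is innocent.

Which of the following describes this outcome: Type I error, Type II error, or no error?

Type I error

The conventional null hypothesis here is that the defendant is innocent.
H₀ was rejected, but H₀ is actually true.
Rejecting a true null hypothesis is a Type I error (false positive).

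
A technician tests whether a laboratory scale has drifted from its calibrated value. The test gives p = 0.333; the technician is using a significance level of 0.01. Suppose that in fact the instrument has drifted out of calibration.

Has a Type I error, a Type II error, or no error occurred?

Type II error

The conventional null hypothesis is that the instrument is correctly calibrated.
Since p = 0.333 ≥ α = 0.01, H₀ is not rejected.
H₀ is false (actually the instrument has drifted out of calibration).
Failing to reject a false H₀ is a Type II error.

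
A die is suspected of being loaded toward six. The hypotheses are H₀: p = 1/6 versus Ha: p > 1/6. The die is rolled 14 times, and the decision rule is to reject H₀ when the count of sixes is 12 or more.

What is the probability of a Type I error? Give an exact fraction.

The Type I error probability is α = P(X ≥ 12) computed under H₀, where X ~ Binomial(14, 1/6).
Summing C(14,j)(1/6)^j(5/6)^{14−j} for j = 12,…,14 gives 391/13060694016.

391/13060694016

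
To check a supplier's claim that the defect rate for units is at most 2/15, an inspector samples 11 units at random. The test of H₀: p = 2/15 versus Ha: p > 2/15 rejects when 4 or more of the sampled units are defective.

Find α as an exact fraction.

27663615392/576650390625

α = P(reject H₀ | H₀ true) = P(K ≥ 4 | p = 2/15), K ~ Binomial(11, 2/15).
α = 1 − P(K ≤ 3) = 1 − 548986775233/576650390625 = 27663615392/576650390625.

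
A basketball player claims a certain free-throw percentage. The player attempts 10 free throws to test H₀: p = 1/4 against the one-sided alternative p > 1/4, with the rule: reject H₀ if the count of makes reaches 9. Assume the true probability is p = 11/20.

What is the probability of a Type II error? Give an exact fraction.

β = P(fail to reject H₀ | Ha true) = P(Y ≤ 8 | p = 11/20), Y ~ Binomial(10, 11/20).
Equivalently, β = 1 − P(Y ≥ 9) = 10001847283209/10240000000000.

10001847283209/10240000000000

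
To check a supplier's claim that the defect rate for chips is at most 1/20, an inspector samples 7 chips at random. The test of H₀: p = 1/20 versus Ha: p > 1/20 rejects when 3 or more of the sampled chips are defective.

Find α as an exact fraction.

961803/256000000

α = P(reject H₀ | H₀ true) = P(X ≥ 3 | p = 1/20), X ~ Binomial(7, 1/20).
α = 1 − P(X ≤ 2) = 1 − 255038197/256000000 = 961803/256000000.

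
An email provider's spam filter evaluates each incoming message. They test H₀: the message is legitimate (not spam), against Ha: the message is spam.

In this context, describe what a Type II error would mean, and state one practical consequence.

A Type II error would mean concluding that the message is legitimate (not spam) (or at least failing to establish that the message is spam) when in fact the message is spam. Consequence: spam reaches the user's inbox.

A Type II error is failing to reject H₀ when H₀ is false.
Here that means delivering the message to the inbox when actually the message is spam.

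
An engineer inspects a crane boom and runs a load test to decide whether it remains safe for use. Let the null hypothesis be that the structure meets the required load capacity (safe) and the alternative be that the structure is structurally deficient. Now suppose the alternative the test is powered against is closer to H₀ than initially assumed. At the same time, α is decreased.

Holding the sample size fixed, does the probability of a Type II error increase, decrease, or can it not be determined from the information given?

It increases.

A smaller departure from H₀ means the test statistic under Ha is distributed closer to where it would be under H₀; rejection becomes less likely. Tightening α shrinks the rejection region. When Ha holds, fewer sample outcomes clear the stricter threshold, so more fall in the acceptance region. Both changes push β in the same direction.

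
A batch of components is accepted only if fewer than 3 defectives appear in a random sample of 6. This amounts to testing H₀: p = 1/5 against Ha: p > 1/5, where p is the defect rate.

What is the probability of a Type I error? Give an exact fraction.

The significance level is the probability, assuming p = 1/5, of seeing 3 or more defectives in 6 draws.
α = 1 − P(Y ≤ 2) = 1 − 2816/3125 = 309/3125.

309/3125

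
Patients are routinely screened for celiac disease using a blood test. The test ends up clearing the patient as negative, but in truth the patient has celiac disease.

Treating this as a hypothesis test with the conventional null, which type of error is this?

The null hypothesis here is that the patient does not have celiac disease.
'Clearing the patient as negative' corresponds to failing to reject H₀.
H₀ was not rejected but H₀ is false — a Type II error (false negative).

Type II error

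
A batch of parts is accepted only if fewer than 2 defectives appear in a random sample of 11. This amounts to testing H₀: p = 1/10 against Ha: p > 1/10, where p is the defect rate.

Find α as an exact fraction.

1513215599/5000000000

α = P(reject H₀ | H₀ true) = P(K ≥ 2 | p = 1/10), K ~ Binomial(11, 1/10).
α = 1 − P(K ≤ 1) = 1 − 3486784401/5000000000 = 1513215599/5000000000.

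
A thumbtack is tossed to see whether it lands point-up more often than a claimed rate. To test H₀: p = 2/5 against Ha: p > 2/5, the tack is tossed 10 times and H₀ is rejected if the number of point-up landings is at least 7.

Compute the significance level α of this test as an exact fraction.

Under H₀, K ~ Binomial(10, 2/5), and α = P(K ≥ 7).
P(K ≥ 7) = Σ_{j=7}^{10} C(10,j)·(2/5)^j·(3/5)^{10-j} = 534784/9765625.

534784/9765625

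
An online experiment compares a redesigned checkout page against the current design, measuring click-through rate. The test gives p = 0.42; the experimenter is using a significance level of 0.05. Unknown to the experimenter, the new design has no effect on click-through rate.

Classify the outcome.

No error (correct decision).

The conventional null hypothesis is that the new design has no effect on click-through rate.
Since p = 0.42 ≥ α = 0.05, H₀ is not rejected.
H₀ is true (actually the new design has no effect on click-through rate).
The decision matches the true state — no error.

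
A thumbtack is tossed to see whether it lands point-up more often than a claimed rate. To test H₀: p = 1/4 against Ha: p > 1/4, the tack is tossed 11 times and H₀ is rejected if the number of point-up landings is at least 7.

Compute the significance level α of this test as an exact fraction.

15857/2097152

Under H₀, X ~ Binomial(11, 1/4), and α = P(X ≥ 7).
Adding the binomial terms for j = 7 through 11 with p = 1/4 yields 15857/2097152.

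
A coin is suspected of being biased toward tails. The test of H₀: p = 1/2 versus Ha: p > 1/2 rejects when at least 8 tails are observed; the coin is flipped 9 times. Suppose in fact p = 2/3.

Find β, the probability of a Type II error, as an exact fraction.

16867/19683

β = P(fail to reject H₀ | Ha true) = P(K ≤ 7 | p = 2/3), K ~ Binomial(9, 2/3).
Equivalently, β = 1 − P(K ≥ 8) = 16867/19683.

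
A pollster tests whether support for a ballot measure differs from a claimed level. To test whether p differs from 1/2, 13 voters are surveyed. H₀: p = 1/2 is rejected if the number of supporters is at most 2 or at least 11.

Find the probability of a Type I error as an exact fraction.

Under H₀, X ~ Binomial(13, 1/2); α is the probability of landing in either tail, P(X ≤ 2) + P(X ≥ 11).
Each tail has probability (1 + 13 + 78)/8192; doubling gives α = 184/8192 = 23/1024.

23/1024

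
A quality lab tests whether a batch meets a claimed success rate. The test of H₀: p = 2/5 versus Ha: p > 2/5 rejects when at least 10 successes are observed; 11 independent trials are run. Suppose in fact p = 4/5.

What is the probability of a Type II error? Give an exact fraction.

Under the alternative p = 4/5, K ~ Binomial(11, 4/5); β is the probability the test does not reject, P(K < 10).
Equivalently, β = 1 − P(K ≥ 10) = 6619897/9765625.

6619897/9765625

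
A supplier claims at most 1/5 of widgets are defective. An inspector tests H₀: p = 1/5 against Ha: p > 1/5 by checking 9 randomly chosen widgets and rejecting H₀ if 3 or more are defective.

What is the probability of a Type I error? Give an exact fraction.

α = P(reject H₀ | H₀ true) = P(X ≥ 3 | p = 1/5), X ~ Binomial(9, 1/5).
Via the complement, α = 1 − Σ_{j=0}^{2} C(9,j)(1/5)^j(4/5)^{9-j} = 511333/1953125.

511333/1953125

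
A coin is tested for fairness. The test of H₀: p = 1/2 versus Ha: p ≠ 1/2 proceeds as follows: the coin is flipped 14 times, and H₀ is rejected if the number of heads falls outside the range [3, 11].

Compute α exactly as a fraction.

53/4096

α = P(X ≤ 2 or X ≥ 12 | p = 1/2), X ~ Binomial(14, 1/2).
By symmetry, α = 2·P(X ≤ 2) = 2·(1 + 14 + 91)/16384 = 212/16384 = 53/4096.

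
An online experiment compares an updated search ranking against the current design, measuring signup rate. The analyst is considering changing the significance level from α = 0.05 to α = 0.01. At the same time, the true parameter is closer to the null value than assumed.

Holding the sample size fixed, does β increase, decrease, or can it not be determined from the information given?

Lowering α raises the bar for rejection; under Ha, the test now fails to reject on outcomes it previously would have rejected. A smaller true effect puts the Ha sampling distribution closer to H₀, so more of it falls in the non-rejection region. Both changes push β in the same direction.

It increases.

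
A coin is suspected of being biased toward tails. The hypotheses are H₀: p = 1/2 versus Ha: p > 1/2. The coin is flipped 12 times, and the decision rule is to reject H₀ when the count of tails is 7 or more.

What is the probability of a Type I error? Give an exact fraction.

793/2048

α = P(reject H₀ | H₀ true) = P(X ≥ 7 | p = 1/2), with X ~ Binomial(12, 1/2).
Summing the upper tail: (792 + 495 + 220 + 66 + 12 + 1) / 2^12 = 1586/4096 = 793/2048.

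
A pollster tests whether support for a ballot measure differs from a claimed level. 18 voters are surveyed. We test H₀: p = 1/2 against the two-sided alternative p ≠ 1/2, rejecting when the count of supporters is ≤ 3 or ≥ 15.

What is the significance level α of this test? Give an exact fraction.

α = P(X ≤ 3 or X ≥ 15 | p = 1/2), X ~ Binomial(18, 1/2).
The two tails are symmetric, so α = 2·(1 + 18 + 153 + 816)/2^18 = 1976/262144 = 247/32768.

247/32768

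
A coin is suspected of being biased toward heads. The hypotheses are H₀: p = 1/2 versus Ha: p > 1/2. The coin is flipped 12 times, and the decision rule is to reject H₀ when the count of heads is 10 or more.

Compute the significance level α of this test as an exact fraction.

The Type I error probability is α = P(S ≥ 10) computed under H₀, where S ~ Binomial(12, 1/2).
That's C(12,10) + C(12,11) + C(12,12) over 2^12, i.e. (66 + 12 + 1)/4096 = 79/4096.

79/4096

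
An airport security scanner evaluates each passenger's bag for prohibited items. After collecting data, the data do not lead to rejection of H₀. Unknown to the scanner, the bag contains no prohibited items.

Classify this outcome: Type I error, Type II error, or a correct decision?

The conventional null hypothesis here is that the bag contains no prohibited items.
The test retained a true H₀ — the decision matches the true state.

No error (correct decision).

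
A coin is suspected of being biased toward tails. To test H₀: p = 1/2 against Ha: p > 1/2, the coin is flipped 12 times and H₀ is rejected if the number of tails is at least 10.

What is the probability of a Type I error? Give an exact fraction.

79/4096

α = P(reject H₀ | H₀ true) = P(S ≥ 10 | p = 1/2), with S ~ Binomial(12, 1/2).
Summing the upper tail: (66 + 12 + 1) / 2^12 = 79/4096.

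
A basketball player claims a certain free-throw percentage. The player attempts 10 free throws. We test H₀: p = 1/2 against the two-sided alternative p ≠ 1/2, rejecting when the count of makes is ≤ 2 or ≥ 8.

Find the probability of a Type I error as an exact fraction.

Under H₀, X ~ Binomial(10, 1/2); α is the probability of landing in either tail, P(X ≤ 2) + P(X ≥ 8).
The two tails are symmetric, so α = 2·(1 + 10 + 45)/2^10 = 112/1024 = 7/64.

7/64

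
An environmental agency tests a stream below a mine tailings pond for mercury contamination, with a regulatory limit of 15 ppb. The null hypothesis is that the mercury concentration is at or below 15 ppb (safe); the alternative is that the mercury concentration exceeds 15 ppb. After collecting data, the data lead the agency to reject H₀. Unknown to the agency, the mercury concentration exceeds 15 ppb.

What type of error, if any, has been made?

Neither — the decision is correct.

The test rejected a false H₀ — the decision matches the true state.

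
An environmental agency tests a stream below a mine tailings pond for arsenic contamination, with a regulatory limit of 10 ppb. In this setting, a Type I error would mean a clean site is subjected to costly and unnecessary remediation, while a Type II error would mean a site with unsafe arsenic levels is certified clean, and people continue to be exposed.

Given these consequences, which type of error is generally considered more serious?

The Type II consequence (a site with unsafe arsenic levels is certified clean, and people continue to be exposed) is more severe than the Type I consequence (a clean site is subjected to costly and unnecessary remediation).

Type II error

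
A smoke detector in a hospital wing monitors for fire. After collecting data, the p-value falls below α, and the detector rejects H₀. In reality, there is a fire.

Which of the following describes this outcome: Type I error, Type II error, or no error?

The conventional null hypothesis here is that there is no fire.
The test rejected a false H₀ — the decision matches the true state.

No error (correct decision).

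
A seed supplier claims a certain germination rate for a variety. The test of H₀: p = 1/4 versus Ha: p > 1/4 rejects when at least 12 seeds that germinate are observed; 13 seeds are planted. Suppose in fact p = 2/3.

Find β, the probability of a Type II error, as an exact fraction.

Under the alternative p = 2/3, X ~ Binomial(13, 2/3); β is the probability the test does not reject, P(X < 12).
Equivalently, β = 1 − P(X ≥ 12) = 510961/531441.

510961/531441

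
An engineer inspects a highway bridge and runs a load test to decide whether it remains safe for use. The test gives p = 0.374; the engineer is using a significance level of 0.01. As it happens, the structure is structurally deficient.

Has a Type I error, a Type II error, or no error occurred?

Type II error

The conventional null hypothesis is that the structure meets the required load capacity (safe).
Since p = 0.374 ≥ α = 0.01, H₀ is not rejected.
H₀ is false (actually the structure is structurally deficient).
Failing to reject a false H₀ is a Type II error.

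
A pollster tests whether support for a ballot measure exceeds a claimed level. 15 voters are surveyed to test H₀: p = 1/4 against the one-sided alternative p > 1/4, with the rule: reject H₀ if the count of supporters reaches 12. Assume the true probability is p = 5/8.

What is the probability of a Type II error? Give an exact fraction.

Under the alternative p = 5/8, K ~ Binomial(15, 5/8); β is the probability the test does not reject, P(K < 12).
Summing C(15,j)·(5/8)^j·(3/8)^{15-j} for j = 0..11 gives 7681591069083/8796093022208.

7681591069083/8796093022208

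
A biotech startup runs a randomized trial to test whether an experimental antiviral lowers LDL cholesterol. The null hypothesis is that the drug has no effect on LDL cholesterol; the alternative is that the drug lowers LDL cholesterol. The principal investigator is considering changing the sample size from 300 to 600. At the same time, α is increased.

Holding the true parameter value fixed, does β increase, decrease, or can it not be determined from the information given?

More data shrinks sampling variability; the test statistic under Ha concentrates further from the null value, making rejection more likely. A larger α widens the rejection region, so when the alternative is true more outcomes lead to rejection — failing to reject becomes less likely. Both changes push β in the same direction.

It decreases.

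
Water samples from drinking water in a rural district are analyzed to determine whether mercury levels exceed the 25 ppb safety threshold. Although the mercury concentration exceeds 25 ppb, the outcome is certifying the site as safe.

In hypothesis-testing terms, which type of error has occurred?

Type II error

The null hypothesis here is that the mercury concentration is at or below 25 ppb (safe).
'Certifying the site as safe' corresponds to failing to reject H₀.
H₀ was not rejected but H₀ is false — a Type II error (false negative).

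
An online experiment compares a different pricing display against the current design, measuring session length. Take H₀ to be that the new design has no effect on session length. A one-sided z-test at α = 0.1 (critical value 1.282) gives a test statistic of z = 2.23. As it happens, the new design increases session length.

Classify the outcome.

Neither — the decision is correct.

Since z = 2.23 > z* = 1.282, H₀ is rejected.
H₀ is false (actually the new design increases session length).
The decision matches the true state — no error.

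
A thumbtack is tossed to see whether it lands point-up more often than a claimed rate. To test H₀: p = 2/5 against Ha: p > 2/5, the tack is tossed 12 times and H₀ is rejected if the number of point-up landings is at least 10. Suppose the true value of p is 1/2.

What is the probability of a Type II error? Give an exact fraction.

4017/4096

β = P(fail to reject H₀ | Ha true) = P(Y ≤ 9 | p = 1/2), Y ~ Binomial(12, 1/2).
Summing C(12,j)·(1/2)^j·(1/2)^{12-j} for j = 0..9 gives 4017/4096.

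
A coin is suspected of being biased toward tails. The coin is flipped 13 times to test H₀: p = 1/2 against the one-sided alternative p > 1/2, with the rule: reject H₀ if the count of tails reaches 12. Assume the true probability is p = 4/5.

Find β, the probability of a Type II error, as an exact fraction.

935490453/1220703125

Under the alternative p = 4/5, X ~ Binomial(13, 4/5); β is the probability the test does not reject, P(X < 12).
Adding the binomial probabilities P(X=0)+…+P(X=11) at p = 4/5 gives 935490453/1220703125.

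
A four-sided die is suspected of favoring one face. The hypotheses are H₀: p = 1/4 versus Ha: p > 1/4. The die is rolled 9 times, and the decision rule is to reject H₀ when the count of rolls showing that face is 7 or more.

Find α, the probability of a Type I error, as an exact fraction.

The Type I error probability is α = P(Y ≥ 7) computed under H₀, where Y ~ Binomial(9, 1/4).
Summing C(9,j)(1/4)^j(3/4)^{9−j} for j = 7,…,9 gives 11/8192.

11/8192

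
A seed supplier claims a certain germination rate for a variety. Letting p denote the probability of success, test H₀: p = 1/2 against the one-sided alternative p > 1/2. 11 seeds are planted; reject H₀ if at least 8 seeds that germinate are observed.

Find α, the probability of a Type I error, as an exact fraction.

Under H₀, Y ~ Binomial(11, 1/2), and α = P(Y ≥ 8).
That's C(11,8) + C(11,9) + C(11,10) + C(11,11) over 2^11, i.e. (165 + 55 + 11 + 1)/2048 = 232/2048 = 29/256.

29/256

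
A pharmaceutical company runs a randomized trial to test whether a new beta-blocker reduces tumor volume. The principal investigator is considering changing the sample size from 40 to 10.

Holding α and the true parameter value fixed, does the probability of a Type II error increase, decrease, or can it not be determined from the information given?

It increases.

Reducing n widens both sampling distributions, so the test has less ability to distinguish Ha from H₀.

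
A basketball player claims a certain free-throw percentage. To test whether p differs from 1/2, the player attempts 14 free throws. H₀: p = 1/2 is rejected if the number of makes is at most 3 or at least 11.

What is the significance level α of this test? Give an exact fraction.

α = P(Y ≤ 3 or Y ≥ 11 | p = 1/2), Y ~ Binomial(14, 1/2).
Each tail has probability (1 + 14 + 91 + 364)/16384; doubling gives α = 940/16384 = 235/4096.

235/4096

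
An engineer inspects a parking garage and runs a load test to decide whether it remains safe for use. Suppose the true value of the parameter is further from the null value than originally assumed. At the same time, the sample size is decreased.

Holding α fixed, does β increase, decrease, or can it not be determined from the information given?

Cannot be determined from the information given.

The first change alone would make β decrease; the second alone would make β increase. Which effect dominates depends on the magnitudes, which are not given.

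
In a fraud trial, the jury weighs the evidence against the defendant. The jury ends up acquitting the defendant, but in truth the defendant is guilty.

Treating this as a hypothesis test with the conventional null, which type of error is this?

The null hypothesis here is that the defendant is innocent.
'Acquitting the defendant' corresponds to failing to reject H₀.
H₀ was not rejected but H₀ is false — a Type II error (false negative).

Type II error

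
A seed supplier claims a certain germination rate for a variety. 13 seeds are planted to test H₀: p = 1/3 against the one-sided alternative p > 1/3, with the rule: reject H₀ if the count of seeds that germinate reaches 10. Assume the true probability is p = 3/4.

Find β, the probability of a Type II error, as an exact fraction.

3487541/8388608

Under the alternative p = 3/4, X ~ Binomial(13, 3/4); β is the probability the test does not reject, P(X < 10).
Summing C(13,j)·(3/4)^j·(1/4)^{13-j} for j = 0..9 gives 3487541/8388608.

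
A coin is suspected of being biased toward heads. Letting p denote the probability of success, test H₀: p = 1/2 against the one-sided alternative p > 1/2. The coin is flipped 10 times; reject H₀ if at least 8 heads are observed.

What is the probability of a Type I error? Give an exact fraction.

Under H₀, K ~ Binomial(10, 1/2), and α = P(K ≥ 8).
That's C(10,8) + C(10,9) + C(10,10) over 2^10, i.e. (45 + 10 + 1)/1024 = 56/1024 = 7/128.

7/128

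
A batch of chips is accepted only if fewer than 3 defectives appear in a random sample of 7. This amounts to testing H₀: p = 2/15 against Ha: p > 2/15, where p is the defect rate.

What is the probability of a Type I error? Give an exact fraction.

623128/11390625

Under H₀, Y ~ Binomial(7, 2/15); the Type I error rate is P(Y ≥ 3).
Via the complement, α = 1 − Σ_{j=0}^{2} C(7,j)(2/15)^j(13/15)^{7-j} = 623128/11390625.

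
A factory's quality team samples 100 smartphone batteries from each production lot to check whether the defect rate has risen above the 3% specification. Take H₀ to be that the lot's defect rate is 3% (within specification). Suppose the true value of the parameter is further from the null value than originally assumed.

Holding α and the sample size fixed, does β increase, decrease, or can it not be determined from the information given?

It decreases.

A bigger departure from H₀ is easier for the test to detect, so it fails to reject less often.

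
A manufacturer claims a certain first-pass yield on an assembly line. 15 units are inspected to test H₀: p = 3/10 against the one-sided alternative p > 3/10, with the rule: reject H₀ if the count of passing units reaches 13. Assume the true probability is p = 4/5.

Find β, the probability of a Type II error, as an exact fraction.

Under the alternative p = 4/5, K ~ Binomial(15, 4/5); β is the probability the test does not reject, P(K < 13).
Equivalently, β = 1 − P(K ≥ 13) = 18370873741/30517578125.

18370873741/30517578125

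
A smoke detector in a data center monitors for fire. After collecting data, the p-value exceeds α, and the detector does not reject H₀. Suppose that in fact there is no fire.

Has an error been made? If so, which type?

The conventional null hypothesis here is that there is no fire.
The test retained a true H₀ — the decision matches the true state.

Neither — the decision is correct.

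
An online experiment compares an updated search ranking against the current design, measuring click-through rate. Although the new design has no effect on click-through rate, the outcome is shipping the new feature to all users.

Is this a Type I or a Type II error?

The null hypothesis here is that the new design has no effect on click-through rate.
'Shipping the new feature to all users' corresponds to rejecting H₀.
H₀ was rejected but H₀ is true — a Type I error (false positive).

Type I error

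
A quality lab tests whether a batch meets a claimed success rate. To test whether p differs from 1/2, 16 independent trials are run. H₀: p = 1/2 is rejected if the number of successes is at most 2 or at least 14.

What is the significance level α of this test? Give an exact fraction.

The significance level is the null-hypothesis probability of the rejection region {≤2} ∪ {≥14}.
The two tails are symmetric, so α = 2·(1 + 16 + 120)/2^16 = 274/65536 = 137/32768.

137/32768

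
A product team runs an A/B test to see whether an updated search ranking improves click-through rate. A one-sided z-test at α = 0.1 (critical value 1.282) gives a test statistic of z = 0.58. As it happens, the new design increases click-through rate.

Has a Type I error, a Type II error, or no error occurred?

Type II error

The conventional null hypothesis is that the new design has no effect on click-through rate.
Since z = 0.58 ≤ z* = 1.282, H₀ is not rejected.
H₀ is false (actually the new design increases click-through rate).
Failing to reject a false H₀ is a Type II error.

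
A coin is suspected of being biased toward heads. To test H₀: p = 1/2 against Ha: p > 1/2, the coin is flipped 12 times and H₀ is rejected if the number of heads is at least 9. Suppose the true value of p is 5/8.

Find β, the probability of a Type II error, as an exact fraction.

Under the alternative p = 5/8, Y ~ Binomial(12, 5/8); β is the probability the test does not reject, P(Y < 9).
Equivalently, β = 1 − P(Y ≥ 9) = 49315179861/68719476736.

49315179861/68719476736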